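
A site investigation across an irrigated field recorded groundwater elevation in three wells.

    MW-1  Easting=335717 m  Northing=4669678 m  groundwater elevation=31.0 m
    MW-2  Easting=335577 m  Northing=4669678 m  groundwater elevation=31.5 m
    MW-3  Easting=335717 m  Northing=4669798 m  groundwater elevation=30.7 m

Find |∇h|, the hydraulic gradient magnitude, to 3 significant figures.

∂h/∂x = (31.5 − 31.0) / (335577 − 335717) = -0.003571
∂h/∂y = (30.7 − 31.0) / (4669798 − 4669678) = -0.002500
|∇h| = √(-0.003571² + -0.002500²) = 0.004359

0.00436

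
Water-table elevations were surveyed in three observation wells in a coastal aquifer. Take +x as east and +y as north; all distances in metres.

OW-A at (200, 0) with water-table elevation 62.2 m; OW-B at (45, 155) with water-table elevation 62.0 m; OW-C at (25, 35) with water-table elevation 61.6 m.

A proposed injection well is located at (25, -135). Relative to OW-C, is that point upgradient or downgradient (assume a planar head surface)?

Differences from OW-A: to OW-B (Δx, Δy, Δh) = (-155, 155, -0.2); to OW-C = (-175, 35, -0.6).
Solve a·Δx + b·Δy = Δh: det = (-155)·35 − (-175)·155 = 21700.
∂h/∂x = [(-0.2)·35 − (-0.6)·155] / 21700 = +0.003963
∂h/∂y = [(-155)·(-0.6) − (-175)·(-0.2)] / 21700 = +0.002673
Head at (25, -135) = 62.2 + (+0.003963)·(-175) + (+0.002673)·(-135) = 61.15 m.
That is lower than the 61.6 m at OW-C, so the point is downgradient.

downgradient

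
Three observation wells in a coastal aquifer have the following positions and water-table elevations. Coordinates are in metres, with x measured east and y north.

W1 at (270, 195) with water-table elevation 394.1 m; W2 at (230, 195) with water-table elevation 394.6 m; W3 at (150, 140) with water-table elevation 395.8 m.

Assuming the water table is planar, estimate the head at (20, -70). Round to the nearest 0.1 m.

Differences from W1: to W2 (Δx, Δy, Δh) = (-40, 0, +0.5); to W3 = (-120, -55, +1.7).
Solve a·Δx + b·Δy = Δh: det = (-40)·(-55) − (-120)·0 = 2200.
∂h/∂x = [(+0.5)·(-55) − (+1.7)·0] / 2200 = -0.01250
∂h/∂y = [(-40)·(+1.7) − (-120)·(+0.5)] / 2200 = -0.003636
h(20, -70) = 394.1 + (-0.01250)·(-250) + (-0.003636)·(-265) = 394.1 +3.125 +0.964 = 398.189 m.

398.2 m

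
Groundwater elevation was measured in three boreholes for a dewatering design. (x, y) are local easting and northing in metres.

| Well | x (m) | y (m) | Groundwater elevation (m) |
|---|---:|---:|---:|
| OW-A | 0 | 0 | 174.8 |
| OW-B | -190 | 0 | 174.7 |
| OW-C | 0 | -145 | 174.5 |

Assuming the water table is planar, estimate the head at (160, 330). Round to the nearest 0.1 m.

175.6 m

∂h/∂x = (174.7 − 174.8) / (-190 − 0) = +0.0005263
∂h/∂y = (174.5 − 174.8) / (-145 − 0) = +0.002069
h(160, 330) = 174.8 + (+0.0005263)·(160) + (+0.002069)·(330) = 174.8 +0.084 +0.683 = 175.567 m.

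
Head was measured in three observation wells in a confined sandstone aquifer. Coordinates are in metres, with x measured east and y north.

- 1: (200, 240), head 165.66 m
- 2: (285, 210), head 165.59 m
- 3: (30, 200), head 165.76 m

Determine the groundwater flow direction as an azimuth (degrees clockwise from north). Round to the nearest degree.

120°

Differences from 1: to 2 (Δx, Δy, Δh) = (85, -30, -0.07); to 3 = (-170, -40, +0.10).
Solve a·Δx + b·Δy = Δh: det = 85·(-40) − (-170)·(-30) = -8500.
∂h/∂x = [(-0.07)·(-40) − (+0.10)·(-30)] / -8500 = -0.0006824
∂h/∂y = [85·(+0.10) − (-170)·(-0.07)] / -8500 = +0.0004000
Flow direction (−∇h) has components (+0.0006824 E, -0.0004000 N).
Azimuth = atan2(E, N) = atan2(+0.0006824, -0.0004000) = 120.4° ≈ 120°.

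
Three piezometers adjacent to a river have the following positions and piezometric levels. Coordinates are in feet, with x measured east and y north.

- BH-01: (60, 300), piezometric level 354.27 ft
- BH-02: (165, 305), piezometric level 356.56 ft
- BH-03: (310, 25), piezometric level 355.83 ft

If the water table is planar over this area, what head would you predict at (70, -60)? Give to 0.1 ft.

Taking BH-01 as reference: BH-02−BH-01 = (105, 5, +2.29); BH-03−BH-01 = (250, -275, +1.56).
Solve a·Δx + b·Δy = Δh: det = 105·(-275) − 250·5 = -30125.
∂h/∂x = [(+2.29)·(-275) − (+1.56)·5] / -30125 = +0.02116
∂h/∂y = [105·(+1.56) − 250·(+2.29)] / -30125 = +0.01357
h(70, -60) = 354.27 + (+0.02116)·(10) + (+0.01357)·(-360) = 354.27 +0.212 -4.884 = 349.598 ft.

349.6 ft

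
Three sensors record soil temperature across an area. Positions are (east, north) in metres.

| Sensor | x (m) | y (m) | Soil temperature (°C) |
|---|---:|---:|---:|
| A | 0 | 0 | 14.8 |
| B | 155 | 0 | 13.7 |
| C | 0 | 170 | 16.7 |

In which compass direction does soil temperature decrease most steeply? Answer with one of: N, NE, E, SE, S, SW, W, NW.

SE

∂T/∂x = (13.7 − 14.8) / (155 − 0) = -0.007097
∂T/∂y = (16.7 − 14.8) / (170 − 0) = +0.01118
Steepest decrease is along −∇f = (+0.007097 E, -0.01118 N) → southeast.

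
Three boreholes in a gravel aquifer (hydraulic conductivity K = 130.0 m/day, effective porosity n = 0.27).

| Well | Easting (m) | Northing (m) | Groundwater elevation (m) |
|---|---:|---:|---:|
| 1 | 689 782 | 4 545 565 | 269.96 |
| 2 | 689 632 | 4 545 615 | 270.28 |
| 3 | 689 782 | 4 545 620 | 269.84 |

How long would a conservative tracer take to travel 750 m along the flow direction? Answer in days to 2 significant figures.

430 days

With h = a·x + b·y + c and 1 as origin, the differences give:
  (-150)·a + 50·b = +0.32
  0·a + 55·b = -0.12
Eliminate b (×55 and ×50, subtract): -8250·a = 23.600 → a = ∂h/∂x = -0.002861
Back-substitute: b = ∂h/∂y = -0.002182.
|∇h| = √(-0.002861² + -0.002182²) = 0.003598
Seepage velocity v = K·i/n = 130.0 × 0.003598 / 0.27 = 1.732 m/day.
t = 750 / 1.732 = 433 days.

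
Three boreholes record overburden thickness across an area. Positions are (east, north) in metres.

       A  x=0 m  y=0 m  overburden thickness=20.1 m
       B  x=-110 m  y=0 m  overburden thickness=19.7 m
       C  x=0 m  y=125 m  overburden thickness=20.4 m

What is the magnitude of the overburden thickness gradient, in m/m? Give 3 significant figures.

0.00436 m/m

∂d/∂x = (19.7 − 20.1) / (-110 − 0) = +0.003636
∂d/∂y = (20.4 − 20.1) / (125 − 0) = +0.002400
|∇f| = √(0.003636² + 0.002400²) = 0.004357 m/m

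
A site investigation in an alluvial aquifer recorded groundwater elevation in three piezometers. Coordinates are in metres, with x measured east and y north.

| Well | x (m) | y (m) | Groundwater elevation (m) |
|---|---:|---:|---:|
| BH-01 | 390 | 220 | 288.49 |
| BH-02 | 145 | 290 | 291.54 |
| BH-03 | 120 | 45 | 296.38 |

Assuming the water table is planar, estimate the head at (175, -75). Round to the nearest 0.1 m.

With h = a·x + b·y + c and BH-01 as origin, the differences give:
  (-245)·a + 70·b = +3.05
  (-270)·a + (-175)·b = +7.89
Eliminate b (×(-175) and ×70, subtract): 61775·a = -1086.050 → a = ∂h/∂x = -0.01758
Back-substitute: b = ∂h/∂y = -0.01796.
h(175, -75) = 288.49 + (-0.01758)·(-215) + (-0.01796)·(-295) = 288.49 +3.780 +5.299 = 297.568 m.

297.6 m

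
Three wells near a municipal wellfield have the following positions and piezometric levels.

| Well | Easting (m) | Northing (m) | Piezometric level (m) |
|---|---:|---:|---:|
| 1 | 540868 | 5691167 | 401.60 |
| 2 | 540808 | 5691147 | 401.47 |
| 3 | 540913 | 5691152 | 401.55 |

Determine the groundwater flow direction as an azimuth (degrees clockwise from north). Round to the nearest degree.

186°

Three-point gradient (reference 1): Δ to 2 = (-60, -20, -0.13), Δ to 3 = (45, -15, -0.05).
∂h/∂x = +0.0005278, ∂h/∂y = +0.004917 (det = 1800).
Flow direction (−∇h) has components (-0.0005278 E, -0.004917 N).
Azimuth = atan2(E, N) = atan2(-0.0005278, -0.004917) = 186.1° ≈ 186°.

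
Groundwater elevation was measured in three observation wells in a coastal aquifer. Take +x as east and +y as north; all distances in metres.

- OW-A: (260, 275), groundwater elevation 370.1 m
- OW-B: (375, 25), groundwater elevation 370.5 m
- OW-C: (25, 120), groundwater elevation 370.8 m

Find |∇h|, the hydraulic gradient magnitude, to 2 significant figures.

Differences from OW-A: to OW-B (Δx, Δy, Δh) = (115, -250, +0.4); to OW-C = (-235, -155, +0.7).
Determinant of the coordinate differences = 115·(-155) − (-235)·(-250) = -76575.
∂h/∂x = [(+0.4)·(-155) − (+0.7)·(-250)] / -76575 = -0.001476
∂h/∂y = [115·(+0.7) − (-235)·(+0.4)] / -76575 = -0.002279
|∇h| = √(-0.001476² + -0.002279²) = 0.002715

0.0027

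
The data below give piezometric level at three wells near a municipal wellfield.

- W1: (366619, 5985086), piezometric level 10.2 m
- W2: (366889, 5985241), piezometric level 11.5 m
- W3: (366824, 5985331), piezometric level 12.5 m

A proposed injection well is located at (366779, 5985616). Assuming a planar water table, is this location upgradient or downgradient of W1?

Three-point gradient (reference W1): Δ to W2 = (270, 155, +1.3), Δ to W3 = (205, 245, +2.3).
∂h/∂x = -0.001105, ∂h/∂y = +0.01031 (det = 34375).
Head at (366779, 5985616) = 10.2 + (-0.001105)·(160) + (+0.01031)·(530) = 15.49 m.
That is higher than the 10.2 m at W1, so the point is upgradient.

upgradient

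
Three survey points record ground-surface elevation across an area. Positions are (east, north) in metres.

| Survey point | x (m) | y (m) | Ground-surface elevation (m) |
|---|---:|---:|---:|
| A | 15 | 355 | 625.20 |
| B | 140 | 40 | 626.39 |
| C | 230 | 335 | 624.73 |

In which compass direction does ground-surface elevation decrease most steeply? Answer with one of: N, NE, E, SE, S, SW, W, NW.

Differences from A: to B (Δx, Δy, Δh) = (125, -315, +1.19); to C = (215, -20, -0.47).
Determinant of the coordinate differences = 125·(-20) − 215·(-315) = 65225.
∂z/∂x = [(+1.19)·(-20) − (-0.47)·(-315)] / 65225 = -0.002635
∂z/∂y = [125·(-0.47) − 215·(+1.19)] / 65225 = -0.004823
Steepest decrease is along −∇f = (+0.002635 E, +0.004823 N) → northeast.

NE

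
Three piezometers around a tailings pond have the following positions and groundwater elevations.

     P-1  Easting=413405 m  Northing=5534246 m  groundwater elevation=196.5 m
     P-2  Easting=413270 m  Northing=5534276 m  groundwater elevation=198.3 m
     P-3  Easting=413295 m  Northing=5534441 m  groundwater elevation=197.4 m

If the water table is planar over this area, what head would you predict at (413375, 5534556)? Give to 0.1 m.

195.9 m

With h = a·x + b·y + c and P-1 as origin, the differences give:
  (-135)·a + 30·b = +1.8
  (-110)·a + 195·b = +0.9
Eliminate b (×195 and ×30, subtract): -23025·a = 324.00 → a = ∂h/∂x = -0.01407
Back-substitute: b = ∂h/∂y = -0.003322.
h(413375, 5534556) = 196.5 + (-0.01407)·(-30) + (-0.003322)·(310) = 196.5 +0.422 -1.030 = 195.892 m.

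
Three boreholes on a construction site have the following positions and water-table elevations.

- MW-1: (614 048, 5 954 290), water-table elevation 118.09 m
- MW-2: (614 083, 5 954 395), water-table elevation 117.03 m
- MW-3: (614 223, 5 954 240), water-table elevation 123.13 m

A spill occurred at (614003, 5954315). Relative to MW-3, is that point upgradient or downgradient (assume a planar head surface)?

downgradient

Three-point gradient (reference MW-1): Δ to MW-2 = (35, 105, -1.06), Δ to MW-3 = (175, -50, +5.04).
∂h/∂x = +0.02366, ∂h/∂y = -0.01798 (det = -20125).
Head at (614003, 5954315) = 118.09 + (+0.02366)·(-45) + (-0.01798)·(25) = 116.58 m.
That is lower than the 123.13 m at MW-3, so the point is downgradient.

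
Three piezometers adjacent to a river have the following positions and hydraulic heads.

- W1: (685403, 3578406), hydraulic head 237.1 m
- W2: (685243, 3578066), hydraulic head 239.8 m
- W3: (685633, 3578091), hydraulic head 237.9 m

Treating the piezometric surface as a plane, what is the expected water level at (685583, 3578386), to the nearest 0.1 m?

236.4 m

Differences from W1: to W2 (Δx, Δy, Δh) = (-160, -340, +2.7); to W3 = (230, -315, +0.8).
Determinant of the coordinate differences = (-160)·(-315) − 230·(-340) = 128600.
∂h/∂x = [(+2.7)·(-315) − (+0.8)·(-340)] / 128600 = -0.004498
∂h/∂y = [(-160)·(+0.8) − 230·(+2.7)] / 128600 = -0.005824
h(685583, 3578386) = 237.1 + (-0.004498)·(180) + (-0.005824)·(-20) = 237.1 -0.810 +0.116 = 236.407 m.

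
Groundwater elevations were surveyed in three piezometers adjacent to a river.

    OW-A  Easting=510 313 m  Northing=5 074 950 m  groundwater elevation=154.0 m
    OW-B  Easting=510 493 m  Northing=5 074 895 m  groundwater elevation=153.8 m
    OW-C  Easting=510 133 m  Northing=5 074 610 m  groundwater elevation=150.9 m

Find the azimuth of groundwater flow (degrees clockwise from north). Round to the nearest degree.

190°

With h = a·x + b·y + c and OW-A as origin, the differences give:
  180·a + (-55)·b = -0.2
  (-180)·a + (-340)·b = -3.1
Eliminate b (×(-340) and ×(-55), subtract): -71100·a = -102.50 → a = ∂h/∂x = +0.001442
Back-substitute: b = ∂h/∂y = +0.008354.
Flow direction (−∇h) has components (-0.001442 E, -0.008354 N).
Azimuth = atan2(E, N) = atan2(-0.001442, -0.008354) = 189.8° ≈ 190°.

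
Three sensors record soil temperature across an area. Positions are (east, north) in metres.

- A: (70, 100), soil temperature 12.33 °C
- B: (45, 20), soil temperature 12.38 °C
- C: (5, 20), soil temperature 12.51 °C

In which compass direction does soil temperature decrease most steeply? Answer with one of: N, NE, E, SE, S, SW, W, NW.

E

Three-point gradient (reference A): Δ to B = (-25, -80, +0.05), Δ to C = (-65, -80, +0.18).
∂T/∂x = -0.003250, ∂T/∂y = +0.0003906 (det = -3200).
Steepest decrease is along −∇f = (+0.003250 E, -0.0003906 N) → east.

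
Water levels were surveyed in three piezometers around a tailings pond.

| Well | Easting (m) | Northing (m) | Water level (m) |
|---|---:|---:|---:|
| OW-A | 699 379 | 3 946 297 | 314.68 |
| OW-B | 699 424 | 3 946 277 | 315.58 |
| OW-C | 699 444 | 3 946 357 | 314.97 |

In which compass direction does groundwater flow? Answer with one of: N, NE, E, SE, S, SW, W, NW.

Taking OW-A as reference: OW-B−OW-A = (45, -20, +0.90); OW-C−OW-A = (65, 60, +0.29).
Solve a·Δx + b·Δy = Δh: det = 45·60 − 65·(-20) = 4000.
∂h/∂x = [(+0.90)·60 − (+0.29)·(-20)] / 4000 = +0.01495
∂h/∂y = [45·(+0.29) − 65·(+0.90)] / 4000 = -0.01136
Flow = −∇h = (-0.01495 east, +0.01136 north), which points northwest.

NW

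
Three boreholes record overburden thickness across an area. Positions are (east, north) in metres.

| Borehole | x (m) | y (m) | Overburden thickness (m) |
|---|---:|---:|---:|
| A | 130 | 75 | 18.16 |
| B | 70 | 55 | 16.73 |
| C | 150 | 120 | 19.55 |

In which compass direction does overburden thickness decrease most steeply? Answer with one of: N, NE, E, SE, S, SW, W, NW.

SW

With d = a·x + b·y + c and A as origin, the differences give:
  (-60)·a + (-20)·b = -1.43
  20·a + 45·b = +1.39
Eliminate b (×45 and ×(-20), subtract): -2300·a = -36.550 → a = ∂d/∂x = +0.01589
Back-substitute: b = ∂d/∂y = +0.02383.
Steepest decrease is along −∇f = (-0.01589 E, -0.02383 N) → southwest.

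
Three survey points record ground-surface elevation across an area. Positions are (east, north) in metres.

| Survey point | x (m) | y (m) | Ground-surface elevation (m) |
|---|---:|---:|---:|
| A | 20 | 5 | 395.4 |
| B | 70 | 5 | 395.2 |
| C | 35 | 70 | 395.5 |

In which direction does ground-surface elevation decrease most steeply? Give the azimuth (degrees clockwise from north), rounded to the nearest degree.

Three-point gradient (reference A): Δ to B = (50, 0, -0.2), Δ to C = (15, 65, +0.1).
∂z/∂x = -0.004000, ∂z/∂y = +0.002462 (det = 3250).
Steepest decrease is along −∇f: components (+0.004000 E, -0.002462 N).
Azimuth = atan2(+0.004000, -0.002462) = 121.6° ≈ 122°.

122°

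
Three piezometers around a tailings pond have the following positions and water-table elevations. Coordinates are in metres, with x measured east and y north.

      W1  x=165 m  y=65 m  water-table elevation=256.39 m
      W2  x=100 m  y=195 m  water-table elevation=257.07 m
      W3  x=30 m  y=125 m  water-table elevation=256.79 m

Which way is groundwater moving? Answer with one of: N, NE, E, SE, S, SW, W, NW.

With h = a·x + b·y + c and W1 as origin, the differences give:
  (-65)·a + 130·b = +0.68
  (-135)·a + 60·b = +0.40
Eliminate b (×60 and ×130, subtract): 13650·a = -11.200 → a = ∂h/∂x = -0.0008205
Back-substitute: b = ∂h/∂y = +0.004821.
Flow = −∇h = (+0.0008205 east, -0.004821 north), which points south.

S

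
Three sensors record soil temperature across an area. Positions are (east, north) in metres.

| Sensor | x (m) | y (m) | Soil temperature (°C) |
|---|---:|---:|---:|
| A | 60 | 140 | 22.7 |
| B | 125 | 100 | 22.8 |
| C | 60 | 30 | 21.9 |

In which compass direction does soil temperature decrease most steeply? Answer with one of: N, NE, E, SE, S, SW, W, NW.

Differences from A: to B (Δx, Δy, Δh) = (65, -40, +0.1); to C = (0, -110, -0.8).
Determinant of the coordinate differences = 65·(-110) − 0·(-40) = -7150.
∂T/∂x = [(+0.1)·(-110) − (-0.8)·(-40)] / -7150 = +0.006014
∂T/∂y = [65·(-0.8) − 0·(+0.1)] / -7150 = +0.007273
Steepest decrease is along −∇f = (-0.006014 E, -0.007273 N) → southwest.

SW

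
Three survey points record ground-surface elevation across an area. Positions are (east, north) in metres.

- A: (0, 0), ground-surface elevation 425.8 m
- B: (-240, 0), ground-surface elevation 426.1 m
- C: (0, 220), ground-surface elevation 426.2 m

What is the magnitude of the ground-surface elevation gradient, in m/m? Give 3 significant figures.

∂z/∂x = (426.1 − 425.8) / (-240 − 0) = -0.001250
∂z/∂y = (426.2 − 425.8) / (220 − 0) = +0.001818
|∇f| = √(-0.001250² + 0.001818²) = 0.002206 m/m

0.00221 m/m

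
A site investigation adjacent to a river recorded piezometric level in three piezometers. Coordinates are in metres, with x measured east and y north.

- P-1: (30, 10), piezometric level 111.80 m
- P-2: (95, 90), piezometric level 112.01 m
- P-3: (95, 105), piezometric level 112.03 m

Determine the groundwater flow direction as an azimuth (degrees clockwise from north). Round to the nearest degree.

Taking P-1 as reference: P-2−P-1 = (65, 80, +0.21); P-3−P-1 = (65, 95, +0.23).
Determinant of the coordinate differences = 65·95 − 65·80 = 975.
∂h/∂x = [(+0.21)·95 − (+0.23)·80] / 975 = +0.001590
∂h/∂y = [65·(+0.23) − 65·(+0.21)] / 975 = +0.001333
Flow direction (−∇h) has components (-0.001590 E, -0.001333 N).
Azimuth = atan2(E, N) = atan2(-0.001590, -0.001333) = 230.0° ≈ 230°.

230°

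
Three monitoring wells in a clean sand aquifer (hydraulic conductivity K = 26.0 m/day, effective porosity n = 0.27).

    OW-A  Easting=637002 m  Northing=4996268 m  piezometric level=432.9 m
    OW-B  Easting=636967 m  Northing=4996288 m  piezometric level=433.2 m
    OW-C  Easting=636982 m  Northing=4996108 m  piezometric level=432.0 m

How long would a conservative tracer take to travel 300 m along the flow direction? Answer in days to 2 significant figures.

Differences from OW-A: to OW-B (Δx, Δy, Δh) = (-35, 20, +0.3); to OW-C = (-20, -160, -0.9).
Solve a·Δx + b·Δy = Δh: det = (-35)·(-160) − (-20)·20 = 6000.
∂h/∂x = [(+0.3)·(-160) − (-0.9)·20] / 6000 = -0.005000
∂h/∂y = [(-35)·(-0.9) − (-20)·(+0.3)] / 6000 = +0.006250
|∇h| = √(-0.005000² + 0.006250²) = 0.008004
Seepage velocity v = K·i/n = 26.0 × 0.008004 / 0.27 = 0.7708 m/day.
t = 300 / 0.7708 = 389.2 days.

390 days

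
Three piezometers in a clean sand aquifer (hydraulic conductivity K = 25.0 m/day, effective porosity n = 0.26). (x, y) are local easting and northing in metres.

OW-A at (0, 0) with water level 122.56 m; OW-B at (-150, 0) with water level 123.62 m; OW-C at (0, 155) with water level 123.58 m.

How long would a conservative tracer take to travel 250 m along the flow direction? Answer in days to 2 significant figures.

∂h/∂x = (123.62 − 122.56) / (-150 − 0) = -0.007067
∂h/∂y = (123.58 − 122.56) / (155 − 0) = +0.006581
|∇h| = √(-0.007067² + 0.006581²) = 0.009657
Seepage velocity v = K·i/n = 25.0 × 0.009657 / 0.26 = 0.9286 m/day.
t = 250 / 0.9286 = 269.2 days.

270 days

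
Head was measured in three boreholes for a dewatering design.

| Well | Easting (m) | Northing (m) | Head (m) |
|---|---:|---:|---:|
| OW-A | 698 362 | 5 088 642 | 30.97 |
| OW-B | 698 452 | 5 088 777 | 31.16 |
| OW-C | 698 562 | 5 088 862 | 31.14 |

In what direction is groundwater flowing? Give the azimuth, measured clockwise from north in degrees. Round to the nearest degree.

140°

Three-point gradient (reference OW-A): Δ to OW-B = (90, 135, +0.19), Δ to OW-C = (200, 220, +0.17).
∂h/∂x = -0.002618, ∂h/∂y = +0.003153 (det = -7200).
Flow direction (−∇h) has components (+0.002618 E, -0.003153 N).
Azimuth = atan2(E, N) = atan2(+0.002618, -0.003153) = 140.3° ≈ 140°.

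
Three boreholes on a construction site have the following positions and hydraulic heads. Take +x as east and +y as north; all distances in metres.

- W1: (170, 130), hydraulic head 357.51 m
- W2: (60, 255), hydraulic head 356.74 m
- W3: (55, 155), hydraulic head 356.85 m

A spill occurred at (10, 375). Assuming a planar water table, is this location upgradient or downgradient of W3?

Differences from W1: to W2 (Δx, Δy, Δh) = (-110, 125, -0.77); to W3 = (-115, 25, -0.66).
Solve a·Δx + b·Δy = Δh: det = (-110)·25 − (-115)·125 = 11625.
∂h/∂x = [(-0.77)·25 − (-0.66)·125] / 11625 = +0.005441
∂h/∂y = [(-110)·(-0.66) − (-115)·(-0.77)] / 11625 = -0.001372
Head at (10, 375) = 357.51 + (+0.005441)·(-160) + (-0.001372)·(245) = 356.30 m.
That is lower than the 356.85 m at W3, so the point is downgradient.

downgradient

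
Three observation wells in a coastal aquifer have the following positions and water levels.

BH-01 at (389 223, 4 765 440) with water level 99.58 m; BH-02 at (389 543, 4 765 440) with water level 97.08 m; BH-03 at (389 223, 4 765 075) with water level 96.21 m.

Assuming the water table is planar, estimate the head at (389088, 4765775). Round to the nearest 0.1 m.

103.7 m

∂h/∂x = (97.08 − 99.58) / (389543 − 389223) = -0.007812
∂h/∂y = (96.21 − 99.58) / (4765075 − 4765440) = +0.009233
h(389088, 4765775) = 99.58 + (-0.007812)·(-135) + (+0.009233)·(335) = 99.58 +1.055 +3.093 = 103.728 m.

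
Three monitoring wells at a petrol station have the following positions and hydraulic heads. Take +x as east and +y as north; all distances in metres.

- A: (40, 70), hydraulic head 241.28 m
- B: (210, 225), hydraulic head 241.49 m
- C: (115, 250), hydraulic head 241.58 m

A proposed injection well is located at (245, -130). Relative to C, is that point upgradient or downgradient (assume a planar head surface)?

downgradient

With h = a·x + b·y + c and A as origin, the differences give:
  170·a + 155·b = +0.21
  75·a + 180·b = +0.30
Eliminate b (×180 and ×155, subtract): 18975·a = -8.700 → a = ∂h/∂x = -0.0004585
Back-substitute: b = ∂h/∂y = +0.001858.
Head at (245, -130) = 241.28 + (-0.0004585)·(205) + (+0.001858)·(-200) = 240.81 m.
That is lower than the 241.58 m at C, so the point is downgradient.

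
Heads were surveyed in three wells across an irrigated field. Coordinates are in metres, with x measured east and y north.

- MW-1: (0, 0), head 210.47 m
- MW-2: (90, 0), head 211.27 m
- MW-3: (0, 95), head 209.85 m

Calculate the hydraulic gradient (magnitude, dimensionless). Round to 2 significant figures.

∂h/∂x = (211.27 − 210.47) / (90 − 0) = +0.008889
∂h/∂y = (209.85 − 210.47) / (95 − 0) = -0.006526
|∇h| = √(0.008889² + -0.006526²) = 0.01103

0.011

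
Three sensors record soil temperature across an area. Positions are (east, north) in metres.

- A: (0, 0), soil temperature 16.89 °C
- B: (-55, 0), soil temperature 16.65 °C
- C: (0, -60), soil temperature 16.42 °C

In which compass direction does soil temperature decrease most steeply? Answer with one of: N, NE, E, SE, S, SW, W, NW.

∂T/∂x = (16.65 − 16.89) / (-55 − 0) = +0.004364
∂T/∂y = (16.42 − 16.89) / (-60 − 0) = +0.007833
Steepest decrease is along −∇f = (-0.004364 E, -0.007833 N) → southwest.

SW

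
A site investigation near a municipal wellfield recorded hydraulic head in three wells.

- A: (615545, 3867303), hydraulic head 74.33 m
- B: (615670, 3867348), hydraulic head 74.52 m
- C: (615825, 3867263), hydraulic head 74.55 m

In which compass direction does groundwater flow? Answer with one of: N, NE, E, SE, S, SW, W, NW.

Taking A as reference: B−A = (125, 45, +0.19); C−A = (280, -40, +0.22).
Solve a·Δx + b·Δy = Δh: det = 125·(-40) − 280·45 = -17600.
∂h/∂x = [(+0.19)·(-40) − (+0.22)·45] / -17600 = +0.0009943
∂h/∂y = [125·(+0.22) − 280·(+0.19)] / -17600 = +0.001460
Flow = −∇h = (-0.0009943 east, -0.001460 north), which points southwest.

SW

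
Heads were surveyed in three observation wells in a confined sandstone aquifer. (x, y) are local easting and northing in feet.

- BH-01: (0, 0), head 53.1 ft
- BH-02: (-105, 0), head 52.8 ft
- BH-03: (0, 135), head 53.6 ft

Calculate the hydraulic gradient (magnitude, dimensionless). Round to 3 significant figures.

0.00468

∂h/∂x = (52.8 − 53.1) / (-105 − 0) = +0.002857
∂h/∂y = (53.6 − 53.1) / (135 − 0) = +0.003704
|∇h| = √(0.002857² + 0.003704²) = 0.004678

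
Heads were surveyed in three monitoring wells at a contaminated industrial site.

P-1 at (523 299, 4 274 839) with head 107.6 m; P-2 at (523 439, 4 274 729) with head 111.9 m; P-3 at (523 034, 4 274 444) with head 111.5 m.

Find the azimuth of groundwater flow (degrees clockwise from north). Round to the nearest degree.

323°

With h = a·x + b·y + c and P-1 as origin, the differences give:
  140·a + (-110)·b = +4.3
  (-265)·a + (-395)·b = +3.9
Eliminate b (×(-395) and ×(-110), subtract): -84450·a = -1269.50 → a = ∂h/∂x = +0.01503
Back-substitute: b = ∂h/∂y = -0.01996.
Flow direction (−∇h) has components (-0.01503 E, +0.01996 N).
Azimuth = atan2(E, N) = atan2(-0.01503, +0.01996) = 323.0° ≈ 323°.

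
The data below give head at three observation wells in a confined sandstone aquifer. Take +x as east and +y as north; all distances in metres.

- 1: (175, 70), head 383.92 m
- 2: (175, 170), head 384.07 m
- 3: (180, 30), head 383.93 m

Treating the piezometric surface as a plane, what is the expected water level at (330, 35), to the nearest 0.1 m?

Taking 1 as reference: 2−1 = (0, 100, +0.15); 3−1 = (5, -40, +0.01).
Solve a·Δx + b·Δy = Δh: det = 0·(-40) − 5·100 = -500.
∂h/∂x = [(+0.15)·(-40) − (+0.01)·100] / -500 = +0.01400
∂h/∂y = [0·(+0.01) − 5·(+0.15)] / -500 = +0.001500
h(330, 35) = 383.92 + (+0.01400)·(155) + (+0.001500)·(-35) = 383.92 +2.170 -0.052 = 386.037 m.

386.0 m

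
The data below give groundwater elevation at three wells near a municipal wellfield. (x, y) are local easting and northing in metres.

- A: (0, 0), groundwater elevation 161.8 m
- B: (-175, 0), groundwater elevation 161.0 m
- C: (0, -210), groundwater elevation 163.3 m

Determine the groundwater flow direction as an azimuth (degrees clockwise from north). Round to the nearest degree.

327°

∂h/∂x = (161.0 − 161.8) / (-175 − 0) = +0.004571
∂h/∂y = (163.3 − 161.8) / (-210 − 0) = -0.007143
Flow direction (−∇h) has components (-0.004571 E, +0.007143 N).
Azimuth = atan2(E, N) = atan2(-0.004571, +0.007143) = 327.4° ≈ 327°.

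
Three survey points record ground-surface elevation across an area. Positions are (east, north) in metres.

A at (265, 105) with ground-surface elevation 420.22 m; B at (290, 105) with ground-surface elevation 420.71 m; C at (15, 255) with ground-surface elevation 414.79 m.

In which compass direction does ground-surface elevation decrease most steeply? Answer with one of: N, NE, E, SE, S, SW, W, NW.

W

Taking A as reference: B−A = (25, 0, +0.49); C−A = (-250, 150, -5.43).
Determinant of the coordinate differences = 25·150 − (-250)·0 = 3750.
∂z/∂x = [(+0.49)·150 − (-5.43)·0] / 3750 = +0.01960
∂z/∂y = [25·(-5.43) − (-250)·(+0.49)] / 3750 = -0.003533
Steepest decrease is along −∇f = (-0.01960 E, +0.003533 N) → west.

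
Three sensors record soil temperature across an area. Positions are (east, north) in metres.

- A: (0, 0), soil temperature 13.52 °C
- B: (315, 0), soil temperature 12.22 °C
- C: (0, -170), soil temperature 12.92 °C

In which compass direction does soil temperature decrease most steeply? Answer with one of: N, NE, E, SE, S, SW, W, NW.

SE

∂T/∂x = (12.22 − 13.52) / (315 − 0) = -0.004127
∂T/∂y = (12.92 − 13.52) / (-170 − 0) = +0.003529
Steepest decrease is along −∇f = (+0.004127 E, -0.003529 N) → southeast.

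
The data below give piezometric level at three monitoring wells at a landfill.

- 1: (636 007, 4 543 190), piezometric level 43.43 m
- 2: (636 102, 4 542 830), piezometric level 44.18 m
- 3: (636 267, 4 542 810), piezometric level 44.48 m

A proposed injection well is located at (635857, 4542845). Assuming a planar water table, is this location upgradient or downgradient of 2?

downgradient

Differences from 1: to 2 (Δx, Δy, Δh) = (95, -360, +0.75); to 3 = (260, -380, +1.05).
Determinant of the coordinate differences = 95·(-380) − 260·(-360) = 57500.
∂h/∂x = [(+0.75)·(-380) − (+1.05)·(-360)] / 57500 = +0.001617
∂h/∂y = [95·(+1.05) − 260·(+0.75)] / 57500 = -0.001657
Head at (635857, 4542845) = 43.43 + (+0.001617)·(-150) + (-0.001657)·(-345) = 43.76 m.
That is lower than the 44.18 m at 2, so the point is downgradient.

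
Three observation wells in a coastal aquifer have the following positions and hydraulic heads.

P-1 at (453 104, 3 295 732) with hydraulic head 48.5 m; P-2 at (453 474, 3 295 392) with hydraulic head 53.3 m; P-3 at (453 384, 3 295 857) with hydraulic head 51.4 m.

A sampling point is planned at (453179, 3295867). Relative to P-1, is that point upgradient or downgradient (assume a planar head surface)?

upgradient

With h = a·x + b·y + c and P-1 as origin, the differences give:
  370·a + (-340)·b = +4.8
  280·a + 125·b = +2.9
Eliminate b (×125 and ×(-340), subtract): 141450·a = 1586.00 → a = ∂h/∂x = +0.01121
Back-substitute: b = ∂h/∂y = -0.001916.
Head at (453179, 3295867) = 48.5 + (+0.01121)·(75) + (-0.001916)·(135) = 49.08 m.
That is higher than the 48.5 m at P-1, so the point is upgradient.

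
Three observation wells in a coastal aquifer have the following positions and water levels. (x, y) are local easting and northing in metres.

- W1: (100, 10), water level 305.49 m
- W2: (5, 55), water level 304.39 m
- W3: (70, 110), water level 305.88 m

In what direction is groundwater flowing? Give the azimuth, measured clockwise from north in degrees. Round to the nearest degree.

241°

With h = a·x + b·y + c and W1 as origin, the differences give:
  (-95)·a + 45·b = -1.10
  (-30)·a + 100·b = +0.39
Eliminate b (×100 and ×45, subtract): -8150·a = -127.550 → a = ∂h/∂x = +0.01565
Back-substitute: b = ∂h/∂y = +0.008595.
Flow direction (−∇h) has components (-0.01565 E, -0.008595 N).
Azimuth = atan2(E, N) = atan2(-0.01565, -0.008595) = 241.2° ≈ 241°.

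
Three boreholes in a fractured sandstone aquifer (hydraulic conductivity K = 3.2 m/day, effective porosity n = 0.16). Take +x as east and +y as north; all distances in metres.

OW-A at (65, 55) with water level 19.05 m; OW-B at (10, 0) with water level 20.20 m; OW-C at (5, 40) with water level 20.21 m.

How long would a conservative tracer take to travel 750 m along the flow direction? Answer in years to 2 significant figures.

5.4 years

With h = a·x + b·y + c and OW-A as origin, the differences give:
  (-55)·a + (-55)·b = +1.15
  (-60)·a + (-15)·b = +1.16
Eliminate b (×(-15) and ×(-55), subtract): -2475·a = 46.550 → a = ∂h/∂x = -0.01881
Back-substitute: b = ∂h/∂y = -0.002101.
|∇h| = √(-0.01881² + -0.002101²) = 0.01893
Seepage velocity v = K·i/n = 3.2 × 0.01893 / 0.16 = 0.3786 m/day.
t = 750 / 0.3786 = 1981 days = 5.42 years.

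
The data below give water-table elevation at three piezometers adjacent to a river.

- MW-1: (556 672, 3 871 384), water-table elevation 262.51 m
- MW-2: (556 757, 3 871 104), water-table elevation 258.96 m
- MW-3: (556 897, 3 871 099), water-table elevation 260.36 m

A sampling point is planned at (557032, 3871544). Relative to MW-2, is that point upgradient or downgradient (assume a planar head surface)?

upgradient

Differences from MW-1: to MW-2 (Δx, Δy, Δh) = (85, -280, -3.55); to MW-3 = (225, -285, -2.15).
Determinant of the coordinate differences = 85·(-285) − 225·(-280) = 38775.
∂h/∂x = [(-3.55)·(-285) − (-2.15)·(-280)] / 38775 = +0.01057
∂h/∂y = [85·(-2.15) − 225·(-3.55)] / 38775 = +0.01589
Head at (557032, 3871544) = 262.51 + (+0.01057)·(360) + (+0.01589)·(160) = 268.86 m.
That is higher than the 258.96 m at MW-2, so the point is upgradient.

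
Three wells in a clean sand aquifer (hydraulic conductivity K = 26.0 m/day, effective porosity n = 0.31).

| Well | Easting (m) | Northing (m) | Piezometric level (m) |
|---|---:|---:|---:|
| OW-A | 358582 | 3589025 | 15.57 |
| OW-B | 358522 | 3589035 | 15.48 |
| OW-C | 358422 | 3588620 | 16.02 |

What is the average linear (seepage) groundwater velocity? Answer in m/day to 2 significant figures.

0.17 m/day

With h = a·x + b·y + c and OW-A as origin, the differences give:
  (-60)·a + 10·b = -0.09
  (-160)·a + (-405)·b = +0.45
Eliminate b (×(-405) and ×10, subtract): 25900·a = 31.950 → a = ∂h/∂x = +0.001234
Back-substitute: b = ∂h/∂y = -0.001598.
|∇h| = √(0.001234² + -0.001598²) = 0.002019
Seepage velocity v = K·i/n = 26.0 × 0.002019 / 0.31 = 0.1693 m/day.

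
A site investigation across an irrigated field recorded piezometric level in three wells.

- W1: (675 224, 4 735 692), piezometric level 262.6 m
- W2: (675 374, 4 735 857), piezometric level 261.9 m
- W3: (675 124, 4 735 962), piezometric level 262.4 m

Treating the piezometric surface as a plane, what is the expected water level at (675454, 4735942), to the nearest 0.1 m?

261.5 m

Differences from W1: to W2 (Δx, Δy, Δh) = (150, 165, -0.7); to W3 = (-100, 270, -0.2).
Solve a·Δx + b·Δy = Δh: det = 150·270 − (-100)·165 = 57000.
∂h/∂x = [(-0.7)·270 − (-0.2)·165] / 57000 = -0.002737
∂h/∂y = [150·(-0.2) − (-100)·(-0.7)] / 57000 = -0.001754
h(675454, 4735942) = 262.6 + (-0.002737)·(230) + (-0.001754)·(250) = 262.6 -0.629 -0.439 = 261.532 m.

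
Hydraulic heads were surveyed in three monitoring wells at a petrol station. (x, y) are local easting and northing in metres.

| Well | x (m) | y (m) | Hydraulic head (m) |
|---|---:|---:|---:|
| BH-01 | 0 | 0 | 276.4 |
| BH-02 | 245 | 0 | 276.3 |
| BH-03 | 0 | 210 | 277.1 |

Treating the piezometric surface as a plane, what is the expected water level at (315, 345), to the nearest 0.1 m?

277.4 m

∂h/∂x = (276.3 − 276.4) / (245 − 0) = -0.0004082
∂h/∂y = (277.1 − 276.4) / (210 − 0) = +0.003333
h(315, 345) = 276.4 + (-0.0004082)·(315) + (+0.003333)·(345) = 276.4 -0.129 +1.150 = 277.421 m.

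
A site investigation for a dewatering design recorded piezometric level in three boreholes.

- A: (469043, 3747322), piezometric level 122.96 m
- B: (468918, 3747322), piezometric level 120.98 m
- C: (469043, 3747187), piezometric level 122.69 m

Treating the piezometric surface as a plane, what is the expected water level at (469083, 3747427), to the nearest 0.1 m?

123.8 m

∂h/∂x = (120.98 − 122.96) / (468918 − 469043) = +0.01584
∂h/∂y = (122.69 − 122.96) / (3747187 − 3747322) = +0.002000
h(469083, 3747427) = 122.96 + (+0.01584)·(40) + (+0.002000)·(105) = 122.96 +0.634 +0.210 = 123.804 m.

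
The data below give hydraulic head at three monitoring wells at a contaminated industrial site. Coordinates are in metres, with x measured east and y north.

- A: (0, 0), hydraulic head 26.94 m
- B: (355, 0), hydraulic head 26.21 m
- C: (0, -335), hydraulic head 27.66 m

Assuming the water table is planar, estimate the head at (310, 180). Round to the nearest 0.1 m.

∂h/∂x = (26.21 − 26.94) / (355 − 0) = -0.002056
∂h/∂y = (27.66 − 26.94) / (-335 − 0) = -0.002149
h(310, 180) = 26.94 + (-0.002056)·(310) + (-0.002149)·(180) = 26.94 -0.637 -0.387 = 25.916 m.

25.9 m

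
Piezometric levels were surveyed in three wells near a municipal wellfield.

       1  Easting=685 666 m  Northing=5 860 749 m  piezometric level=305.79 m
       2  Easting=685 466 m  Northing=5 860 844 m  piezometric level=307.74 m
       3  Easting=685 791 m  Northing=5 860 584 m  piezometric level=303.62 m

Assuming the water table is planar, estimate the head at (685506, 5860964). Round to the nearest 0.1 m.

Three-point gradient (reference 1): Δ to 2 = (-200, 95, +1.95), Δ to 3 = (125, -165, -2.17).
∂h/∂x = -0.005472, ∂h/∂y = +0.009006 (det = 21125).
h(685506, 5860964) = 305.79 + (-0.005472)·(-160) + (+0.009006)·(215) = 305.79 +0.876 +1.936 = 308.602 m.

308.6 m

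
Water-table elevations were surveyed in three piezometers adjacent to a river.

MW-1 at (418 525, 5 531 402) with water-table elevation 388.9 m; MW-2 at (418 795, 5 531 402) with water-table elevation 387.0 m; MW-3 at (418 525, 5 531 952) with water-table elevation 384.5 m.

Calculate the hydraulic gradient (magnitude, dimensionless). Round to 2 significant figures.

∂h/∂x = (387.0 − 388.9) / (418795 − 418525) = -0.007037
∂h/∂y = (384.5 − 388.9) / (5531952 − 5531402) = -0.008000
|∇h| = √(-0.007037² + -0.008000²) = 0.01065

0.011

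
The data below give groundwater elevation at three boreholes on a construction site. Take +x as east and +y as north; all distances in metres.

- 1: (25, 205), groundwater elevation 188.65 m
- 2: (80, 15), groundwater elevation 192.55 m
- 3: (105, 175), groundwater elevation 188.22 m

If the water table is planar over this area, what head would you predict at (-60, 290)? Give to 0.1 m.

187.8 m

Taking 1 as reference: 2−1 = (55, -190, +3.90); 3−1 = (80, -30, -0.43).
Solve a·Δx + b·Δy = Δh: det = 55·(-30) − 80·(-190) = 13550.
∂h/∂x = [(+3.90)·(-30) − (-0.43)·(-190)] / 13550 = -0.01466
∂h/∂y = [55·(-0.43) − 80·(+3.90)] / 13550 = -0.02477
h(-60, 290) = 188.65 + (-0.01466)·(-85) + (-0.02477)·(85) = 188.65 +1.246 -2.106 = 187.791 m.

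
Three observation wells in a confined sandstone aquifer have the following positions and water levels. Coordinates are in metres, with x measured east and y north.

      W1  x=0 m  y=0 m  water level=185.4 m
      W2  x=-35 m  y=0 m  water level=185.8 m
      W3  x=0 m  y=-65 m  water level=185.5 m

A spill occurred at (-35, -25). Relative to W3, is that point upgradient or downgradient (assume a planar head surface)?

∂h/∂x = (185.8 − 185.4) / (-35 − 0) = -0.01143
∂h/∂y = (185.5 − 185.4) / (-65 − 0) = -0.001538
Head at (-35, -25) = 185.4 + (-0.01143)·(-35) + (-0.001538)·(-25) = 185.84 m.
That is higher than the 185.5 m at W3, so the point is upgradient.

upgradient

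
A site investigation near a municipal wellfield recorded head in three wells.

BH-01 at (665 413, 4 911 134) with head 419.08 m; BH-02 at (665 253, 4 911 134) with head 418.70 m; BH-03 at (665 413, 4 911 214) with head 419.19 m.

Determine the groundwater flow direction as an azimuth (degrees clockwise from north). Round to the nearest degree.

240°

∂h/∂x = (418.70 − 419.08) / (665253 − 665413) = +0.002375
∂h/∂y = (419.19 − 419.08) / (4911214 − 4911134) = +0.001375
Flow direction (−∇h) has components (-0.002375 E, -0.001375 N).
Azimuth = atan2(E, N) = atan2(-0.002375, -0.001375) = 239.9° ≈ 240°.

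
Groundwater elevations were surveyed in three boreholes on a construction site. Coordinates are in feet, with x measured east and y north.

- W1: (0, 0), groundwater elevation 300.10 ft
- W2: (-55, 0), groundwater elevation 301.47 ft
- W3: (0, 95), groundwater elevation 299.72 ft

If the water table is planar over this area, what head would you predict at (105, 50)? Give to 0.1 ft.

297.3 ft

∂h/∂x = (301.47 − 300.10) / (-55 − 0) = -0.02491
∂h/∂y = (299.72 − 300.10) / (95 − 0) = -0.004000
h(105, 50) = 300.10 + (-0.02491)·(105) + (-0.004000)·(50) = 300.10 -2.615 -0.200 = 297.285 ft.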